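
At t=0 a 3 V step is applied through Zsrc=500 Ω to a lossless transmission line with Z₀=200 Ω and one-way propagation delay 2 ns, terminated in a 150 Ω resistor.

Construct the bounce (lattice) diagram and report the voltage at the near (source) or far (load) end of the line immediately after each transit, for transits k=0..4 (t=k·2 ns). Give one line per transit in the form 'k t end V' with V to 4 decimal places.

0 0 source 0.8571
1 2 load 0.7347
2 4 source 0.6822
3 6 load 0.6897
4 8 source 0.6929

Γ_L=-0.142857, Γ_S=0.428571; launch V₁=3·200/700=0.857143
k=0 src: V=0.8571
k=1 load: inc=0.857143, refl=0.857143·-0.142857=-0.1224; V=0.000000+0.857143+-0.122449=0.7347
k=2 src: inc=-0.122449, refl=-0.122449·0.428571=-0.0525; V=0.857143+-0.122449+-0.052478=0.6822
k=3 load: inc=-0.052478, refl=-0.052478·-0.142857=0.0075; V=0.734694+-0.052478+0.007497=0.6897
k=4 src: inc=0.007497, refl=0.007497·0.428571=0.0032; V=0.682216+0.007497+0.003213=0.6929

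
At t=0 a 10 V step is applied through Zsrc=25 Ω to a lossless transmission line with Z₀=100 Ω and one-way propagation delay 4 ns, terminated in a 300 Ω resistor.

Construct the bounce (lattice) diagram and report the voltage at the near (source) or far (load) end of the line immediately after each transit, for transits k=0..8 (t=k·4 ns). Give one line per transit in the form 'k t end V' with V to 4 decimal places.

Γ_L=0.500000, Γ_S=-0.600000; launch V₁=10·100/125=8.000000
k=0 src: V=8.0000
k=1 load: inc=8.000000, refl=8.000000·0.500000=4.0000; V=0.000000+8.000000+4.000000=12.0000
k=2 src: inc=4.000000, refl=4.000000·-0.600000=-2.4000; V=8.000000+4.000000+-2.400000=9.6000
k=3 load: inc=-2.400000, refl=-2.400000·0.500000=-1.2000; V=12.000000+-2.400000+-1.200000=8.4000
k=4 src: inc=-1.200000, refl=-1.200000·-0.600000=0.7200; V=9.600000+-1.200000+0.720000=9.1200
k=5 load: inc=0.720000, refl=0.720000·0.500000=0.3600; V=8.400000+0.720000+0.360000=9.4800
k=6 src: inc=0.360000, refl=0.360000·-0.600000=-0.2160; V=9.120000+0.360000+-0.216000=9.2640
k=7 load: inc=-0.216000, refl=-0.216000·0.500000=-0.1080; V=9.480000+-0.216000+-0.108000=9.1560
k=8 src: inc=-0.108000, refl=-0.108000·-0.600000=0.0648; V=9.264000+-0.108000+0.064800=9.2208

0 0 source 8.0000
1 4 load 12.0000
2 8 source 9.6000
3 12 load 8.4000
4 16 source 9.1200
5 20 load 9.4800
6 24 source 9.2640
7 28 load 9.1560
8 32 source 9.2208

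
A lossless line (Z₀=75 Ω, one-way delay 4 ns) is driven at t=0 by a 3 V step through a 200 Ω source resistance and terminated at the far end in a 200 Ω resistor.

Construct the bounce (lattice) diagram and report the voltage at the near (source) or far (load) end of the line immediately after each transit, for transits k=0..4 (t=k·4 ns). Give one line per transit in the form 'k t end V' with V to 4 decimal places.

0 0 source 0.8182
1 4 load 1.1901
2 8 source 1.3591
3 12 load 1.4360
4 16 source 1.4709

Γ_L=0.454545, Γ_S=0.454545; launch V₁=3·75/275=0.818182
k=0 src: V=0.8182
k=1 load: inc=0.818182, refl=0.818182·0.454545=0.3719; V=0.000000+0.818182+0.371901=1.1901
k=2 src: inc=0.371901, refl=0.371901·0.454545=0.1690; V=0.818182+0.371901+0.169046=1.3591
k=3 load: inc=0.169046, refl=0.169046·0.454545=0.0768; V=1.190083+0.169046+0.076839=1.4360
k=4 src: inc=0.076839, refl=0.076839·0.454545=0.0349; V=1.359128+0.076839+0.034927=1.4709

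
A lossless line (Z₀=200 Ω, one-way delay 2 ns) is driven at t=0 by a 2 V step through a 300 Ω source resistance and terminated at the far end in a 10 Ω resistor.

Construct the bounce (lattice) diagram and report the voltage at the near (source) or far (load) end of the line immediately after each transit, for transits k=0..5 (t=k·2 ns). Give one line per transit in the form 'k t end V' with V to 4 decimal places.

0 0 source 0.8000
1 2 load 0.0762
2 4 source -0.0686
3 6 load 0.0624
4 8 source 0.0886
5 10 load 0.0649

Γ_L=-0.904762, Γ_S=0.200000; launch V₁=2·200/500=0.800000
k=0 src: V=0.8000
k=1 load: inc=0.800000, refl=0.800000·-0.904762=-0.7238; V=0.000000+0.800000+-0.723810=0.0762
k=2 src: inc=-0.723810, refl=-0.723810·0.200000=-0.1448; V=0.800000+-0.723810+-0.144762=-0.0686
k=3 load: inc=-0.144762, refl=-0.144762·-0.904762=0.1310; V=0.076190+-0.144762+0.130975=0.0624
k=4 src: inc=0.130975, refl=0.130975·0.200000=0.0262; V=-0.068571+0.130975+0.026195=0.0886
k=5 load: inc=0.026195, refl=0.026195·-0.904762=-0.0237; V=0.062404+0.026195+-0.023700=0.0649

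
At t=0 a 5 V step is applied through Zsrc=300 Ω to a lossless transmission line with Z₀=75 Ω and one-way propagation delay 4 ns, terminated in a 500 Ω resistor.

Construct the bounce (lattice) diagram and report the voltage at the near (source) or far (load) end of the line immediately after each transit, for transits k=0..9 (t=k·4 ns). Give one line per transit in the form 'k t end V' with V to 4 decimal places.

Γ_L=0.739130, Γ_S=0.600000; launch V₁=5·75/375=1.000000
k=0 src: V=1.0000
k=1 load: inc=1.000000, refl=1.000000·0.739130=0.7391; V=0.000000+1.000000+0.739130=1.7391
k=2 src: inc=0.739130, refl=0.739130·0.600000=0.4435; V=1.000000+0.739130+0.443478=2.1826
k=3 load: inc=0.443478, refl=0.443478·0.739130=0.3278; V=1.739130+0.443478+0.327788=2.5104
k=4 src: inc=0.327788, refl=0.327788·0.600000=0.1967; V=2.182609+0.327788+0.196673=2.7071
k=5 load: inc=0.196673, refl=0.196673·0.739130=0.1454; V=2.510397+0.196673+0.145367=2.8524
k=6 src: inc=0.145367, refl=0.145367·0.600000=0.0872; V=2.707070+0.145367+0.087220=2.9397
k=7 load: inc=0.087220, refl=0.087220·0.739130=0.0645; V=2.852437+0.087220+0.064467=3.0041
k=8 src: inc=0.064467, refl=0.064467·0.600000=0.0387; V=2.939657+0.064467+0.038680=3.0428
k=9 load: inc=0.038680, refl=0.038680·0.739130=0.0286; V=3.004124+0.038680+0.028590=3.0714

0 0 source 1.0000
1 4 load 1.7391
2 8 source 2.1826
3 12 load 2.5104
4 16 source 2.7071
5 20 load 2.8524
6 24 source 2.9397
7 28 load 3.0041
8 32 source 3.0428
9 36 load 3.0714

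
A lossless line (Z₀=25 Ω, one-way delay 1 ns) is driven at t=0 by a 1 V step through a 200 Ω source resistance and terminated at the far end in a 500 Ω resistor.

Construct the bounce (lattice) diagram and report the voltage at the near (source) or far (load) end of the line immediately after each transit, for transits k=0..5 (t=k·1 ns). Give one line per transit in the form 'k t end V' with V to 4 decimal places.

Γ_L=0.904762, Γ_S=0.777778; launch V₁=1·25/225=0.111111
k=0 src: V=0.1111
k=1 load: inc=0.111111, refl=0.111111·0.904762=0.1005; V=0.000000+0.111111+0.100529=0.2116
k=2 src: inc=0.100529, refl=0.100529·0.777778=0.0782; V=0.111111+0.100529+0.078189=0.2898
k=3 load: inc=0.078189, refl=0.078189·0.904762=0.0707; V=0.211640+0.078189+0.070743=0.3606
k=4 src: inc=0.070743, refl=0.070743·0.777778=0.0550; V=0.289830+0.070743+0.055022=0.4156
k=5 load: inc=0.055022, refl=0.055022·0.904762=0.0498; V=0.360572+0.055022+0.049782=0.4654

0 0 source 0.1111
1 1 load 0.2116
2 2 source 0.2898
3 3 load 0.3606
4 4 source 0.4156
5 5 load 0.4654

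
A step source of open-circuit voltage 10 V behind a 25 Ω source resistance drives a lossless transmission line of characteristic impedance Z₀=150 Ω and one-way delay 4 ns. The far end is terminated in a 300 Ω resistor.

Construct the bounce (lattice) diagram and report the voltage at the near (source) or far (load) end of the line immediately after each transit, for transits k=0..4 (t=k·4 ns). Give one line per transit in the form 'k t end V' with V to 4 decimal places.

Γ_L=0.333333, Γ_S=-0.714286; launch V₁=10·150/175=8.571429
k=0 src: V=8.5714
k=1 load: inc=8.571429, refl=8.571429·0.333333=2.8571; V=0.000000+8.571429+2.857143=11.4286
k=2 src: inc=2.857143, refl=2.857143·-0.714286=-2.0408; V=8.571429+2.857143+-2.040816=9.3878
k=3 load: inc=-2.040816, refl=-2.040816·0.333333=-0.6803; V=11.428571+-2.040816+-0.680272=8.7075
k=4 src: inc=-0.680272, refl=-0.680272·-0.714286=0.4859; V=9.387755+-0.680272+0.485909=9.1934

0 0 source 8.5714
1 4 load 11.4286
2 8 source 9.3878
3 12 load 8.7075
4 16 source 9.1934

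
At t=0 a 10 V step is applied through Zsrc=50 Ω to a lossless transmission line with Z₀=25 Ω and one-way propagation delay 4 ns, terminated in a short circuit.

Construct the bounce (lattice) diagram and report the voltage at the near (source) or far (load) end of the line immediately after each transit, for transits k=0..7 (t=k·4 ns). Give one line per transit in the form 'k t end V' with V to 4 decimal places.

Γ_L=-1.000000, Γ_S=0.333333; launch V₁=10·25/75=3.333333
k=0 src: V=3.3333
k=1 load: inc=3.333333, refl=3.333333·-1.000000=-3.3333; V=0.000000+3.333333+-3.333333=0.0000
k=2 src: inc=-3.333333, refl=-3.333333·0.333333=-1.1111; V=3.333333+-3.333333+-1.111111=-1.1111
k=3 load: inc=-1.111111, refl=-1.111111·-1.000000=1.1111; V=0.000000+-1.111111+1.111111=0.0000
k=4 src: inc=1.111111, refl=1.111111·0.333333=0.3704; V=-1.111111+1.111111+0.370370=0.3704
k=5 load: inc=0.370370, refl=0.370370·-1.000000=-0.3704; V=0.000000+0.370370+-0.370370=0.0000
k=6 src: inc=-0.370370, refl=-0.370370·0.333333=-0.1235; V=0.370370+-0.370370+-0.123457=-0.1235
k=7 load: inc=-0.123457, refl=-0.123457·-1.000000=0.1235; V=0.000000+-0.123457+0.123457=0.0000

0 0 source 3.3333
1 4 load 0.0000
2 8 source -1.1111
3 12 load 0.0000
4 16 source 0.3704
5 20 load 0.0000
6 24 source -0.1235
7 28 load 0.0000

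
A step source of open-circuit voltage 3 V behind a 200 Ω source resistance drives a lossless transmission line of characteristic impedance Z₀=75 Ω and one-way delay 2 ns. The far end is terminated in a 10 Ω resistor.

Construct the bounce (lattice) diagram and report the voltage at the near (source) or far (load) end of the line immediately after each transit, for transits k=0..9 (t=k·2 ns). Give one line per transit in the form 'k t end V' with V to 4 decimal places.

Γ_L=-0.764706, Γ_S=0.454545; launch V₁=3·75/275=0.818182
k=0 src: V=0.8182
k=1 load: inc=0.818182, refl=0.818182·-0.764706=-0.6257; V=0.000000+0.818182+-0.625668=0.1925
k=2 src: inc=-0.625668, refl=-0.625668·0.454545=-0.2844; V=0.818182+-0.625668+-0.284395=-0.0919
k=3 load: inc=-0.284395, refl=-0.284395·-0.764706=0.2175; V=0.192513+-0.284395+0.217478=0.1256
k=4 src: inc=0.217478, refl=0.217478·0.454545=0.0989; V=-0.091881+0.217478+0.098854=0.2245
k=5 load: inc=0.098854, refl=0.098854·-0.764706=-0.0756; V=0.125597+0.098854+-0.075594=0.1489
k=6 src: inc=-0.075594, refl=-0.075594·0.454545=-0.0344; V=0.224451+-0.075594+-0.034361=0.1145
k=7 load: inc=-0.034361, refl=-0.034361·-0.764706=0.0263; V=0.148857+-0.034361+0.026276=0.1408
k=8 src: inc=0.026276, refl=0.026276·0.454545=0.0119; V=0.114496+0.026276+0.011944=0.1527
k=9 load: inc=0.011944, refl=0.011944·-0.764706=-0.0091; V=0.140772+0.011944+-0.009133=0.1436

0 0 source 0.8182
1 2 load 0.1925
2 4 source -0.0919
3 6 load 0.1256
4 8 source 0.2245
5 10 load 0.1489
6 12 source 0.1145
7 14 load 0.1408
8 16 source 0.1527
9 18 load 0.1436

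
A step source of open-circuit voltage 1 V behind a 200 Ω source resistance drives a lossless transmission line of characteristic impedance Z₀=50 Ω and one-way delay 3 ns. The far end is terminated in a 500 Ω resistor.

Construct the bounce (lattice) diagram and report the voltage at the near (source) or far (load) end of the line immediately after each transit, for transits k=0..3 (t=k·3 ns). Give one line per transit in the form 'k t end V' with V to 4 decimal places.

Γ_L=0.818182, Γ_S=0.600000; launch V₁=1·50/250=0.200000
k=0 src: V=0.2000
k=1 load: inc=0.200000, refl=0.200000·0.818182=0.1636; V=0.000000+0.200000+0.163636=0.3636
k=2 src: inc=0.163636, refl=0.163636·0.600000=0.0982; V=0.200000+0.163636+0.098182=0.4618
k=3 load: inc=0.098182, refl=0.098182·0.818182=0.0803; V=0.363636+0.098182+0.080331=0.5421

0 0 source 0.2000
1 3 load 0.3636
2 6 source 0.4618
3 9 load 0.5421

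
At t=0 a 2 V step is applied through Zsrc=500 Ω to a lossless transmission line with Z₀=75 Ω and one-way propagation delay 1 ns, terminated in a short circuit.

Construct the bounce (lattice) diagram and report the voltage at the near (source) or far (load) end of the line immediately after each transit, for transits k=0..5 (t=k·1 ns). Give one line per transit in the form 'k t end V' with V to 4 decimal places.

0 0 source 0.2609
1 1 load 0.0000
2 2 source -0.1928
3 3 load 0.0000
4 4 source 0.1425
5 5 load 0.0000

Γ_L=-1.000000, Γ_S=0.739130; launch V₁=2·75/575=0.260870
k=0 src: V=0.2609
k=1 load: inc=0.260870, refl=0.260870·-1.000000=-0.2609; V=0.000000+0.260870+-0.260870=0.0000
k=2 src: inc=-0.260870, refl=-0.260870·0.739130=-0.1928; V=0.260870+-0.260870+-0.192817=-0.1928
k=3 load: inc=-0.192817, refl=-0.192817·-1.000000=0.1928; V=0.000000+-0.192817+0.192817=0.0000
k=4 src: inc=0.192817, refl=0.192817·0.739130=0.1425; V=-0.192817+0.192817+0.142517=0.1425
k=5 load: inc=0.142517, refl=0.142517·-1.000000=-0.1425; V=0.000000+0.142517+-0.142517=0.0000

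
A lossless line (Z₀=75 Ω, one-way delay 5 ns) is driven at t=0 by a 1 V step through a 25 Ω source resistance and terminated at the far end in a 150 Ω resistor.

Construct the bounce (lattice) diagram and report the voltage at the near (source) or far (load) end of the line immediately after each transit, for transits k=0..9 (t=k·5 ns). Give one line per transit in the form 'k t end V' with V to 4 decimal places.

Γ_L=0.333333, Γ_S=-0.500000; launch V₁=1·75/100=0.750000
k=0 src: V=0.7500
k=1 load: inc=0.750000, refl=0.750000·0.333333=0.2500; V=0.000000+0.750000+0.250000=1.0000
k=2 src: inc=0.250000, refl=0.250000·-0.500000=-0.1250; V=0.750000+0.250000+-0.125000=0.8750
k=3 load: inc=-0.125000, refl=-0.125000·0.333333=-0.0417; V=1.000000+-0.125000+-0.041667=0.8333
k=4 src: inc=-0.041667, refl=-0.041667·-0.500000=0.0208; V=0.875000+-0.041667+0.020833=0.8542
k=5 load: inc=0.020833, refl=0.020833·0.333333=0.0069; V=0.833333+0.020833+0.006944=0.8611
k=6 src: inc=0.006944, refl=0.006944·-0.500000=-0.0035; V=0.854167+0.006944+-0.003472=0.8576
k=7 load: inc=-0.003472, refl=-0.003472·0.333333=-0.0012; V=0.861111+-0.003472+-0.001157=0.8565
k=8 src: inc=-0.001157, refl=-0.001157·-0.500000=0.0006; V=0.857639+-0.001157+0.000579=0.8571
k=9 load: inc=0.000579, refl=0.000579·0.333333=0.0002; V=0.856481+0.000579+0.000193=0.8573

0 0 source 0.7500
1 5 load 1.0000
2 10 source 0.8750
3 15 load 0.8333
4 20 source 0.8542
5 25 load 0.8611
6 30 source 0.8576
7 35 load 0.8565
8 40 source 0.8571
9 45 load 0.8573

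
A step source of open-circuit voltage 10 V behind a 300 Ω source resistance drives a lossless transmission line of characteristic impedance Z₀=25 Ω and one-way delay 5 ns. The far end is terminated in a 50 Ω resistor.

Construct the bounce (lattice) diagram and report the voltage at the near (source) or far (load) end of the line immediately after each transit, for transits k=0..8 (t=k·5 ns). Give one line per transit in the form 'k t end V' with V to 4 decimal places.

Γ_L=0.333333, Γ_S=0.846154; launch V₁=10·25/325=0.769231
k=0 src: V=0.7692
k=1 load: inc=0.769231, refl=0.769231·0.333333=0.2564; V=0.000000+0.769231+0.256410=1.0256
k=2 src: inc=0.256410, refl=0.256410·0.846154=0.2170; V=0.769231+0.256410+0.216963=1.2426
k=3 load: inc=0.216963, refl=0.216963·0.333333=0.0723; V=1.025641+0.216963+0.072321=1.3149
k=4 src: inc=0.072321, refl=0.072321·0.846154=0.0612; V=1.242604+0.072321+0.061195=1.3761
k=5 load: inc=0.061195, refl=0.061195·0.333333=0.0204; V=1.314924+0.061195+0.020398=1.3965
k=6 src: inc=0.020398, refl=0.020398·0.846154=0.0173; V=1.376119+0.020398+0.017260=1.4138
k=7 load: inc=0.017260, refl=0.017260·0.333333=0.0058; V=1.396517+0.017260+0.005753=1.4195
k=8 src: inc=0.005753, refl=0.005753·0.846154=0.0049; V=1.413777+0.005753+0.004868=1.4244

0 0 source 0.7692
1 5 load 1.0256
2 10 source 1.2426
3 15 load 1.3149
4 20 source 1.3761
5 25 load 1.3965
6 30 source 1.4138
7 35 load 1.4195
8 40 source 1.4244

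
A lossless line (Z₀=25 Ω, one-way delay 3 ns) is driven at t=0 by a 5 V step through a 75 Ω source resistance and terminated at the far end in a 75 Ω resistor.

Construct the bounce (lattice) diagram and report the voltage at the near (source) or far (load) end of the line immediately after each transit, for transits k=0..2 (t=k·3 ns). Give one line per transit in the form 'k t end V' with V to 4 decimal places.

0 0 source 1.2500
1 3 load 1.8750
2 6 source 2.1875

Γ_L=0.500000, Γ_S=0.500000; launch V₁=5·25/100=1.250000
k=0 src: V=1.2500
k=1 load: inc=1.250000, refl=1.250000·0.500000=0.6250; V=0.000000+1.250000+0.625000=1.8750
k=2 src: inc=0.625000, refl=0.625000·0.500000=0.3125; V=1.250000+0.625000+0.312500=2.1875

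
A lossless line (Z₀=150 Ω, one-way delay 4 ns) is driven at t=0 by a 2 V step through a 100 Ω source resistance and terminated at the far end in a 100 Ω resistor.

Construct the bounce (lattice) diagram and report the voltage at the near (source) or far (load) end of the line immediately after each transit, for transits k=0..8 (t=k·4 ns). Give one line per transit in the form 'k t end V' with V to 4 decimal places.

Γ_L=-0.200000, Γ_S=-0.200000; launch V₁=2·150/250=1.200000
k=0 src: V=1.2000
k=1 load: inc=1.200000, refl=1.200000·-0.200000=-0.2400; V=0.000000+1.200000+-0.240000=0.9600
k=2 src: inc=-0.240000, refl=-0.240000·-0.200000=0.0480; V=1.200000+-0.240000+0.048000=1.0080
k=3 load: inc=0.048000, refl=0.048000·-0.200000=-0.0096; V=0.960000+0.048000+-0.009600=0.9984
k=4 src: inc=-0.009600, refl=-0.009600·-0.200000=0.0019; V=1.008000+-0.009600+0.001920=1.0003
k=5 load: inc=0.001920, refl=0.001920·-0.200000=-0.0004; V=0.998400+0.001920+-0.000384=0.9999
k=6 src: inc=-0.000384, refl=-0.000384·-0.200000=0.0001; V=1.000320+-0.000384+0.000077=1.0000
k=7 load: inc=0.000077, refl=0.000077·-0.200000=-0.0000; V=0.999936+0.000077+-0.000015=1.0000
k=8 src: inc=-0.000015, refl=-0.000015·-0.200000=0.0000; V=1.000013+-0.000015+0.000003=1.0000

0 0 source 1.2000
1 4 load 0.9600
2 8 source 1.0080
3 12 load 0.9984
4 16 source 1.0003
5 20 load 0.9999
6 24 source 1.0000
7 28 load 1.0000
8 32 source 1.0000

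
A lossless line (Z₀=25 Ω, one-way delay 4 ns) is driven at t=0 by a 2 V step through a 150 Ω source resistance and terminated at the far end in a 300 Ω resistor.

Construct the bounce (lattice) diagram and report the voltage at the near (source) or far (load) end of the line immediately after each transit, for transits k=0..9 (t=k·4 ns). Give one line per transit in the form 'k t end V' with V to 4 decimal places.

0 0 source 0.2857
1 4 load 0.5275
2 8 source 0.7002
3 12 load 0.8463
4 16 source 0.9506
5 20 load 1.0390
6 24 source 1.1020
7 28 load 1.1554
8 32 source 1.1935
9 36 load 1.2258

Γ_L=0.846154, Γ_S=0.714286; launch V₁=2·25/175=0.285714
k=0 src: V=0.2857
k=1 load: inc=0.285714, refl=0.285714·0.846154=0.2418; V=0.000000+0.285714+0.241758=0.5275
k=2 src: inc=0.241758, refl=0.241758·0.714286=0.1727; V=0.285714+0.241758+0.172684=0.7002
k=3 load: inc=0.172684, refl=0.172684·0.846154=0.1461; V=0.527473+0.172684+0.146118=0.8463
k=4 src: inc=0.146118, refl=0.146118·0.714286=0.1044; V=0.700157+0.146118+0.104370=0.9506
k=5 load: inc=0.104370, refl=0.104370·0.846154=0.0883; V=0.846275+0.104370+0.088313=1.0390
k=6 src: inc=0.088313, refl=0.088313·0.714286=0.0631; V=0.950644+0.088313+0.063081=1.1020
k=7 load: inc=0.063081, refl=0.063081·0.846154=0.0534; V=1.038957+0.063081+0.053376=1.1554
k=8 src: inc=0.053376, refl=0.053376·0.714286=0.0381; V=1.102038+0.053376+0.038126=1.1935
k=9 load: inc=0.038126, refl=0.038126·0.846154=0.0323; V=1.155414+0.038126+0.032260=1.2258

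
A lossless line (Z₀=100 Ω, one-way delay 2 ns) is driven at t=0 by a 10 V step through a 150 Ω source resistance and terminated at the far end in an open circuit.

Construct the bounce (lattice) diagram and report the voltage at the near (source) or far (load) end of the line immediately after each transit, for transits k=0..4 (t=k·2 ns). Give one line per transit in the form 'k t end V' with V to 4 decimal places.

Γ_L=1.000000, Γ_S=0.200000; launch V₁=10·100/250=4.000000
k=0 src: V=4.0000
k=1 load: inc=4.000000, refl=4.000000·1.000000=4.0000; V=0.000000+4.000000+4.000000=8.0000
k=2 src: inc=4.000000, refl=4.000000·0.200000=0.8000; V=4.000000+4.000000+0.800000=8.8000
k=3 load: inc=0.800000, refl=0.800000·1.000000=0.8000; V=8.000000+0.800000+0.800000=9.6000
k=4 src: inc=0.800000, refl=0.800000·0.200000=0.1600; V=8.800000+0.800000+0.160000=9.7600

0 0 source 4.0000
1 2 load 8.0000
2 4 source 8.8000
3 6 load 9.6000
4 8 source 9.7600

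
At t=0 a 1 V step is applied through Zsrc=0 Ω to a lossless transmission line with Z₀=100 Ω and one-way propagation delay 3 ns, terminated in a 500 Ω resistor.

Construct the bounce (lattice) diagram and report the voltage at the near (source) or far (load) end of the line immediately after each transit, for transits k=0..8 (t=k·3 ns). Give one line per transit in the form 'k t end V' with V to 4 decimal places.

0 0 source 1.0000
1 3 load 1.6667
2 6 source 1.0000
3 9 load 0.5556
4 12 source 1.0000
5 15 load 1.2963
6 18 source 1.0000
7 21 load 0.8025
8 24 source 1.0000

Γ_L=0.666667, Γ_S=-1.000000; launch V₁=1·100/100=1.000000
k=0 src: V=1.0000
k=1 load: inc=1.000000, refl=1.000000·0.666667=0.6667; V=0.000000+1.000000+0.666667=1.6667
k=2 src: inc=0.666667, refl=0.666667·-1.000000=-0.6667; V=1.000000+0.666667+-0.666667=1.0000
k=3 load: inc=-0.666667, refl=-0.666667·0.666667=-0.4444; V=1.666667+-0.666667+-0.444444=0.5556
k=4 src: inc=-0.444444, refl=-0.444444·-1.000000=0.4444; V=1.000000+-0.444444+0.444444=1.0000
k=5 load: inc=0.444444, refl=0.444444·0.666667=0.2963; V=0.555556+0.444444+0.296296=1.2963
k=6 src: inc=0.296296, refl=0.296296·-1.000000=-0.2963; V=1.000000+0.296296+-0.296296=1.0000
k=7 load: inc=-0.296296, refl=-0.296296·0.666667=-0.1975; V=1.296296+-0.296296+-0.197531=0.8025
k=8 src: inc=-0.197531, refl=-0.197531·-1.000000=0.1975; V=1.000000+-0.197531+0.197531=1.0000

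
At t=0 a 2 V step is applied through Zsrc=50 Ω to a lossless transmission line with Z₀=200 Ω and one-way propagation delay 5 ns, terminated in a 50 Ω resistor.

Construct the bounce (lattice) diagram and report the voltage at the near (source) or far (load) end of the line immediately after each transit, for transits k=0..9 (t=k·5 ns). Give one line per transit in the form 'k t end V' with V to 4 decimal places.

0 0 source 1.6000
1 5 load 0.6400
2 10 source 1.2160
3 15 load 0.8704
4 20 source 1.0778
5 25 load 0.9533
6 30 source 1.0280
7 35 load 0.9832
8 40 source 1.0101
9 45 load 0.9940

Γ_L=-0.600000, Γ_S=-0.600000; launch V₁=2·200/250=1.600000
k=0 src: V=1.6000
k=1 load: inc=1.600000, refl=1.600000·-0.600000=-0.9600; V=0.000000+1.600000+-0.960000=0.6400
k=2 src: inc=-0.960000, refl=-0.960000·-0.600000=0.5760; V=1.600000+-0.960000+0.576000=1.2160
k=3 load: inc=0.576000, refl=0.576000·-0.600000=-0.3456; V=0.640000+0.576000+-0.345600=0.8704
k=4 src: inc=-0.345600, refl=-0.345600·-0.600000=0.2074; V=1.216000+-0.345600+0.207360=1.0778
k=5 load: inc=0.207360, refl=0.207360·-0.600000=-0.1244; V=0.870400+0.207360+-0.124416=0.9533
k=6 src: inc=-0.124416, refl=-0.124416·-0.600000=0.0746; V=1.077760+-0.124416+0.074650=1.0280
k=7 load: inc=0.074650, refl=0.074650·-0.600000=-0.0448; V=0.953344+0.074650+-0.044790=0.9832
k=8 src: inc=-0.044790, refl=-0.044790·-0.600000=0.0269; V=1.027994+-0.044790+0.026874=1.0101
k=9 load: inc=0.026874, refl=0.026874·-0.600000=-0.0161; V=0.983204+0.026874+-0.016124=0.9940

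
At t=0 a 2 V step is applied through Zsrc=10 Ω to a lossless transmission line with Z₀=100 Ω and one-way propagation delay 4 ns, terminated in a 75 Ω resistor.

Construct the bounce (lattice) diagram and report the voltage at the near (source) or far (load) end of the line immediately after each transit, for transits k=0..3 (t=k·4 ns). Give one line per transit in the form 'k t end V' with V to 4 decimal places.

Γ_L=-0.142857, Γ_S=-0.818182; launch V₁=2·100/110=1.818182
k=0 src: V=1.8182
k=1 load: inc=1.818182, refl=1.818182·-0.142857=-0.2597; V=0.000000+1.818182+-0.259740=1.5584
k=2 src: inc=-0.259740, refl=-0.259740·-0.818182=0.2125; V=1.818182+-0.259740+0.212515=1.7710
k=3 load: inc=0.212515, refl=0.212515·-0.142857=-0.0304; V=1.558442+0.212515+-0.030359=1.7406

0 0 source 1.8182
1 4 load 1.5584
2 8 source 1.7710
3 12 load 1.7406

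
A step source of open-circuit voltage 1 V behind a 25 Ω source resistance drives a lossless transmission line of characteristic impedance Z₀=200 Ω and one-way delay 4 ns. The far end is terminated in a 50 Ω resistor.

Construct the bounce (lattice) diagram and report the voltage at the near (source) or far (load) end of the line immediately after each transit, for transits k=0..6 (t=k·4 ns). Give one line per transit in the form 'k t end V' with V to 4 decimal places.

0 0 source 0.8889
1 4 load 0.3556
2 8 source 0.7704
3 12 load 0.5215
4 16 source 0.7151
5 20 load 0.5989
6 24 source 0.6893

Γ_L=-0.600000, Γ_S=-0.777778; launch V₁=1·200/225=0.888889
k=0 src: V=0.8889
k=1 load: inc=0.888889, refl=0.888889·-0.600000=-0.5333; V=0.000000+0.888889+-0.533333=0.3556
k=2 src: inc=-0.533333, refl=-0.533333·-0.777778=0.4148; V=0.888889+-0.533333+0.414815=0.7704
k=3 load: inc=0.414815, refl=0.414815·-0.600000=-0.2489; V=0.355556+0.414815+-0.248889=0.5215
k=4 src: inc=-0.248889, refl=-0.248889·-0.777778=0.1936; V=0.770370+-0.248889+0.193580=0.7151
k=5 load: inc=0.193580, refl=0.193580·-0.600000=-0.1161; V=0.521481+0.193580+-0.116148=0.5989
k=6 src: inc=-0.116148, refl=-0.116148·-0.777778=0.0903; V=0.715062+-0.116148+0.090337=0.6893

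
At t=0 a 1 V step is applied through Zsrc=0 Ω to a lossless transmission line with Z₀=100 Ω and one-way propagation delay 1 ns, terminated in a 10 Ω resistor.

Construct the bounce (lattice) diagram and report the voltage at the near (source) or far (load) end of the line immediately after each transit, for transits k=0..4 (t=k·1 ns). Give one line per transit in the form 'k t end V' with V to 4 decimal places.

0 0 source 1.0000
1 1 load 0.1818
2 2 source 1.0000
3 3 load 0.3306
4 4 source 1.0000

Γ_L=-0.818182, Γ_S=-1.000000; launch V₁=1·100/100=1.000000
k=0 src: V=1.0000
k=1 load: inc=1.000000, refl=1.000000·-0.818182=-0.8182; V=0.000000+1.000000+-0.818182=0.1818
k=2 src: inc=-0.818182, refl=-0.818182·-1.000000=0.8182; V=1.000000+-0.818182+0.818182=1.0000
k=3 load: inc=0.818182, refl=0.818182·-0.818182=-0.6694; V=0.181818+0.818182+-0.669421=0.3306
k=4 src: inc=-0.669421, refl=-0.669421·-1.000000=0.6694; V=1.000000+-0.669421+0.669421=1.0000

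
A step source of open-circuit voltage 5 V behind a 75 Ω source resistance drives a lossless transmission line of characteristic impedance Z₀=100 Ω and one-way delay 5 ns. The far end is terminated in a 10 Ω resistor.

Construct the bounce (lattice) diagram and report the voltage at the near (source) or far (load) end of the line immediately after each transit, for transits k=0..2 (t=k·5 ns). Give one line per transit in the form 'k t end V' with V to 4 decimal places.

Γ_L=-0.818182, Γ_S=-0.142857; launch V₁=5·100/175=2.857143
k=0 src: V=2.8571
k=1 load: inc=2.857143, refl=2.857143·-0.818182=-2.3377; V=0.000000+2.857143+-2.337662=0.5195
k=2 src: inc=-2.337662, refl=-2.337662·-0.142857=0.3340; V=2.857143+-2.337662+0.333952=0.8534

0 0 source 2.8571
1 5 load 0.5195
2 10 source 0.8534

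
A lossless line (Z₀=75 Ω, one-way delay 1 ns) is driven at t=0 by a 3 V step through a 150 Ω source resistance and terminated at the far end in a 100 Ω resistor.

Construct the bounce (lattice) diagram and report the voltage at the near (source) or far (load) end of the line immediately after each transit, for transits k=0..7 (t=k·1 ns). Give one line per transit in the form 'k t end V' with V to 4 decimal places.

Γ_L=0.142857, Γ_S=0.333333; launch V₁=3·75/225=1.000000
k=0 src: V=1.0000
k=1 load: inc=1.000000, refl=1.000000·0.142857=0.1429; V=0.000000+1.000000+0.142857=1.1429
k=2 src: inc=0.142857, refl=0.142857·0.333333=0.0476; V=1.000000+0.142857+0.047619=1.1905
k=3 load: inc=0.047619, refl=0.047619·0.142857=0.0068; V=1.142857+0.047619+0.006803=1.1973
k=4 src: inc=0.006803, refl=0.006803·0.333333=0.0023; V=1.190476+0.006803+0.002268=1.1995
k=5 load: inc=0.002268, refl=0.002268·0.142857=0.0003; V=1.197279+0.002268+0.000324=1.1999
k=6 src: inc=0.000324, refl=0.000324·0.333333=0.0001; V=1.199546+0.000324+0.000108=1.2000
k=7 load: inc=0.000108, refl=0.000108·0.142857=0.0000; V=1.199870+0.000108+0.000015=1.2000

0 0 source 1.0000
1 1 load 1.1429
2 2 source 1.1905
3 3 load 1.1973
4 4 source 1.1995
5 5 load 1.1999
6 6 source 1.2000
7 7 load 1.2000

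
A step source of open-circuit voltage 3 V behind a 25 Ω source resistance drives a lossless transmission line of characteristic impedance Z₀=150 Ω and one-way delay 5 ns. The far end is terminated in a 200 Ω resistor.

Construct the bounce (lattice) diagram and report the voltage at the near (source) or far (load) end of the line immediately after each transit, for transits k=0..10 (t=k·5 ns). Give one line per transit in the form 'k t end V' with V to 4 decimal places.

0 0 source 2.5714
1 5 load 2.9388
2 10 source 2.6764
3 15 load 2.6389
4 20 source 2.6657
5 25 load 2.6695
6 30 source 2.6668
7 35 load 2.6664
8 40 source 2.6667
9 45 load 2.6667
10 50 source 2.6667

Γ_L=0.142857, Γ_S=-0.714286; launch V₁=3·150/175=2.571429
k=0 src: V=2.5714
k=1 load: inc=2.571429, refl=2.571429·0.142857=0.3673; V=0.000000+2.571429+0.367347=2.9388
k=2 src: inc=0.367347, refl=0.367347·-0.714286=-0.2624; V=2.571429+0.367347+-0.262391=2.6764
k=3 load: inc=-0.262391, refl=-0.262391·0.142857=-0.0375; V=2.938776+-0.262391+-0.037484=2.6389
k=4 src: inc=-0.037484, refl=-0.037484·-0.714286=0.0268; V=2.676385+-0.037484+0.026775=2.6657
k=5 load: inc=0.026775, refl=0.026775·0.142857=0.0038; V=2.638900+0.026775+0.003825=2.6695
k=6 src: inc=0.003825, refl=0.003825·-0.714286=-0.0027; V=2.665675+0.003825+-0.002732=2.6668
k=7 load: inc=-0.002732, refl=-0.002732·0.142857=-0.0004; V=2.669500+-0.002732+-0.000390=2.6664
k=8 src: inc=-0.000390, refl=-0.000390·-0.714286=0.0003; V=2.666768+-0.000390+0.000279=2.6667
k=9 load: inc=0.000279, refl=0.000279·0.142857=0.0000; V=2.666378+0.000279+0.000040=2.6667
k=10 src: inc=0.000040, refl=0.000040·-0.714286=-0.0000; V=2.666656+0.000040+-0.000028=2.6667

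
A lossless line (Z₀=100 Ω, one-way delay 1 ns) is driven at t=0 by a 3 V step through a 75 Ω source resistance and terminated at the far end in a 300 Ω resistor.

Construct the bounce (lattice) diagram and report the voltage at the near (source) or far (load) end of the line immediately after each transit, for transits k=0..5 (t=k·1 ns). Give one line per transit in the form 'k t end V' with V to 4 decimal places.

0 0 source 1.7143
1 1 load 2.5714
2 2 source 2.4490
3 3 load 2.3878
4 4 source 2.3965
5 5 load 2.4009

Γ_L=0.500000, Γ_S=-0.142857; launch V₁=3·100/175=1.714286
k=0 src: V=1.7143
k=1 load: inc=1.714286, refl=1.714286·0.500000=0.8571; V=0.000000+1.714286+0.857143=2.5714
k=2 src: inc=0.857143, refl=0.857143·-0.142857=-0.1224; V=1.714286+0.857143+-0.122449=2.4490
k=3 load: inc=-0.122449, refl=-0.122449·0.500000=-0.0612; V=2.571429+-0.122449+-0.061224=2.3878
k=4 src: inc=-0.061224, refl=-0.061224·-0.142857=0.0087; V=2.448980+-0.061224+0.008746=2.3965
k=5 load: inc=0.008746, refl=0.008746·0.500000=0.0044; V=2.387755+0.008746+0.004373=2.4009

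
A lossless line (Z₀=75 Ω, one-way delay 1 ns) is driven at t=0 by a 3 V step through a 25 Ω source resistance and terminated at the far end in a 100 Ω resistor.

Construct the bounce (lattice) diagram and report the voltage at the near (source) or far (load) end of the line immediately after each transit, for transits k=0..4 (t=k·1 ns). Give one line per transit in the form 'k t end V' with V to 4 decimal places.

0 0 source 2.2500
1 1 load 2.5714
2 2 source 2.4107
3 3 load 2.3878
4 4 source 2.3992

Γ_L=0.142857, Γ_S=-0.500000; launch V₁=3·75/100=2.250000
k=0 src: V=2.2500
k=1 load: inc=2.250000, refl=2.250000·0.142857=0.3214; V=0.000000+2.250000+0.321429=2.5714
k=2 src: inc=0.321429, refl=0.321429·-0.500000=-0.1607; V=2.250000+0.321429+-0.160714=2.4107
k=3 load: inc=-0.160714, refl=-0.160714·0.142857=-0.0230; V=2.571429+-0.160714+-0.022959=2.3878
k=4 src: inc=-0.022959, refl=-0.022959·-0.500000=0.0115; V=2.410714+-0.022959+0.011480=2.3992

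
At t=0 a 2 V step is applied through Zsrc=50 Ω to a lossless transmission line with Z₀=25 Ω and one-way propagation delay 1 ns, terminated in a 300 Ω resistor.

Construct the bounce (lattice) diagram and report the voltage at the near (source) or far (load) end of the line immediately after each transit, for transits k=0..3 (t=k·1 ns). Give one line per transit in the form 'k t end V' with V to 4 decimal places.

Γ_L=0.846154, Γ_S=0.333333; launch V₁=2·25/75=0.666667
k=0 src: V=0.6667
k=1 load: inc=0.666667, refl=0.666667·0.846154=0.5641; V=0.000000+0.666667+0.564103=1.2308
k=2 src: inc=0.564103, refl=0.564103·0.333333=0.1880; V=0.666667+0.564103+0.188034=1.4188
k=3 load: inc=0.188034, refl=0.188034·0.846154=0.1591; V=1.230769+0.188034+0.159106=1.5779

0 0 source 0.6667
1 1 load 1.2308
2 2 source 1.4188
3 3 load 1.5779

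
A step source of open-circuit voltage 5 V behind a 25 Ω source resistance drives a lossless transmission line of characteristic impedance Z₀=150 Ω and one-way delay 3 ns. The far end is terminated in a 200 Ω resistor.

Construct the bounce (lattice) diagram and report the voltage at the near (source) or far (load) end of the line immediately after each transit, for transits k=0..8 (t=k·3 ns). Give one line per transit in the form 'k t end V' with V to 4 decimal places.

Γ_L=0.142857, Γ_S=-0.714286; launch V₁=5·150/175=4.285714
k=0 src: V=4.2857
k=1 load: inc=4.285714, refl=4.285714·0.142857=0.6122; V=0.000000+4.285714+0.612245=4.8980
k=2 src: inc=0.612245, refl=0.612245·-0.714286=-0.4373; V=4.285714+0.612245+-0.437318=4.4606
k=3 load: inc=-0.437318, refl=-0.437318·0.142857=-0.0625; V=4.897959+-0.437318+-0.062474=4.3982
k=4 src: inc=-0.062474, refl=-0.062474·-0.714286=0.0446; V=4.460641+-0.062474+0.044624=4.4428
k=5 load: inc=0.044624, refl=0.044624·0.142857=0.0064; V=4.398167+0.044624+0.006375=4.4492
k=6 src: inc=0.006375, refl=0.006375·-0.714286=-0.0046; V=4.442792+0.006375+-0.004553=4.4446
k=7 load: inc=-0.004553, refl=-0.004553·0.142857=-0.0007; V=4.449167+-0.004553+-0.000650=4.4440
k=8 src: inc=-0.000650, refl=-0.000650·-0.714286=0.0005; V=4.444613+-0.000650+0.000465=4.4444

0 0 source 4.2857
1 3 load 4.8980
2 6 source 4.4606
3 9 load 4.3982
4 12 source 4.4428
5 15 load 4.4492
6 18 source 4.4446
7 21 load 4.4440
8 24 source 4.4444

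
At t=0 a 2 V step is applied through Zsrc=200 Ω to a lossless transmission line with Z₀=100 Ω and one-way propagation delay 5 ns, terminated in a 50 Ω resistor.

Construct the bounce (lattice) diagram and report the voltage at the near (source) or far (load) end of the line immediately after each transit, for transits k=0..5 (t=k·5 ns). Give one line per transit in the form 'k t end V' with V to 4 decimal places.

0 0 source 0.6667
1 5 load 0.4444
2 10 source 0.3704
3 15 load 0.3951
4 20 source 0.4033
5 25 load 0.4005

Γ_L=-0.333333, Γ_S=0.333333; launch V₁=2·100/300=0.666667
k=0 src: V=0.6667
k=1 load: inc=0.666667, refl=0.666667·-0.333333=-0.2222; V=0.000000+0.666667+-0.222222=0.4444
k=2 src: inc=-0.222222, refl=-0.222222·0.333333=-0.0741; V=0.666667+-0.222222+-0.074074=0.3704
k=3 load: inc=-0.074074, refl=-0.074074·-0.333333=0.0247; V=0.444444+-0.074074+0.024691=0.3951
k=4 src: inc=0.024691, refl=0.024691·0.333333=0.0082; V=0.370370+0.024691+0.008230=0.4033
k=5 load: inc=0.008230, refl=0.008230·-0.333333=-0.0027; V=0.395062+0.008230+-0.002743=0.4005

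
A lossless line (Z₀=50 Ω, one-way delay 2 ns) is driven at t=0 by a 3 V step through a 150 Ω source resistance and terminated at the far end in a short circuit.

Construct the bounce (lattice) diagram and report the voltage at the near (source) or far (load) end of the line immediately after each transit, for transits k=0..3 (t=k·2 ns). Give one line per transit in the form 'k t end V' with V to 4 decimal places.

Γ_L=-1.000000, Γ_S=0.500000; launch V₁=3·50/200=0.750000
k=0 src: V=0.7500
k=1 load: inc=0.750000, refl=0.750000·-1.000000=-0.7500; V=0.000000+0.750000+-0.750000=0.0000
k=2 src: inc=-0.750000, refl=-0.750000·0.500000=-0.3750; V=0.750000+-0.750000+-0.375000=-0.3750
k=3 load: inc=-0.375000, refl=-0.375000·-1.000000=0.3750; V=0.000000+-0.375000+0.375000=0.0000

0 0 source 0.7500
1 2 load 0.0000
2 4 source -0.3750
3 6 load 0.0000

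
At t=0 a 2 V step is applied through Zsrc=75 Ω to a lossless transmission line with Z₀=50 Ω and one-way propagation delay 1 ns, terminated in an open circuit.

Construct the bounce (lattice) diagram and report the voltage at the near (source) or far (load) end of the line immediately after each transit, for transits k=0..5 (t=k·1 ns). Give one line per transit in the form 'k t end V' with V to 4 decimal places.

Γ_L=1.000000, Γ_S=0.200000; launch V₁=2·50/125=0.800000
k=0 src: V=0.8000
k=1 load: inc=0.800000, refl=0.800000·1.000000=0.8000; V=0.000000+0.800000+0.800000=1.6000
k=2 src: inc=0.800000, refl=0.800000·0.200000=0.1600; V=0.800000+0.800000+0.160000=1.7600
k=3 load: inc=0.160000, refl=0.160000·1.000000=0.1600; V=1.600000+0.160000+0.160000=1.9200
k=4 src: inc=0.160000, refl=0.160000·0.200000=0.0320; V=1.760000+0.160000+0.032000=1.9520
k=5 load: inc=0.032000, refl=0.032000·1.000000=0.0320; V=1.920000+0.032000+0.032000=1.9840

0 0 source 0.8000
1 1 load 1.6000
2 2 source 1.7600
3 3 load 1.9200
4 4 source 1.9520
5 5 load 1.9840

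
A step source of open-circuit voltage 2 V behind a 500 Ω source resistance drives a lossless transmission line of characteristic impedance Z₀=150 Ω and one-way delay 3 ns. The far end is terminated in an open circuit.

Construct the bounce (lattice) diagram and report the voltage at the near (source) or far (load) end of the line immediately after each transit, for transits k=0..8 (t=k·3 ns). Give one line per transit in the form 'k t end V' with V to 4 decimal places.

Γ_L=1.000000, Γ_S=0.538462; launch V₁=2·150/650=0.461538
k=0 src: V=0.4615
k=1 load: inc=0.461538, refl=0.461538·1.000000=0.4615; V=0.000000+0.461538+0.461538=0.9231
k=2 src: inc=0.461538, refl=0.461538·0.538462=0.2485; V=0.461538+0.461538+0.248521=1.1716
k=3 load: inc=0.248521, refl=0.248521·1.000000=0.2485; V=0.923077+0.248521+0.248521=1.4201
k=4 src: inc=0.248521, refl=0.248521·0.538462=0.1338; V=1.171598+0.248521+0.133819=1.5539
k=5 load: inc=0.133819, refl=0.133819·1.000000=0.1338; V=1.420118+0.133819+0.133819=1.6878
k=6 src: inc=0.133819, refl=0.133819·0.538462=0.0721; V=1.553937+0.133819+0.072056=1.7598
k=7 load: inc=0.072056, refl=0.072056·1.000000=0.0721; V=1.687756+0.072056+0.072056=1.8319
k=8 src: inc=0.072056, refl=0.072056·0.538462=0.0388; V=1.759812+0.072056+0.038800=1.8707

0 0 source 0.4615
1 3 load 0.9231
2 6 source 1.1716
3 9 load 1.4201
4 12 source 1.5539
5 15 load 1.6878
6 18 source 1.7598
7 21 load 1.8319
8 24 source 1.8707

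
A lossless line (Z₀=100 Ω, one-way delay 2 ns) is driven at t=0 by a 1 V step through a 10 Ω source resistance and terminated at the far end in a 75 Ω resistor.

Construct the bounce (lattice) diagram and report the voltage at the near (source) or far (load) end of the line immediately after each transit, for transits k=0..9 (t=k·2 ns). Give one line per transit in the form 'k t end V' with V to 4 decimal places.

0 0 source 0.9091
1 2 load 0.7792
2 4 source 0.8855
3 6 load 0.8703
4 8 source 0.8827
5 10 load 0.8809
6 12 source 0.8824
7 14 load 0.8822
8 16 source 0.8824
9 18 load 0.8823

Γ_L=-0.142857, Γ_S=-0.818182; launch V₁=1·100/110=0.909091
k=0 src: V=0.9091
k=1 load: inc=0.909091, refl=0.909091·-0.142857=-0.1299; V=0.000000+0.909091+-0.129870=0.7792
k=2 src: inc=-0.129870, refl=-0.129870·-0.818182=0.1063; V=0.909091+-0.129870+0.106257=0.8855
k=3 load: inc=0.106257, refl=0.106257·-0.142857=-0.0152; V=0.779221+0.106257+-0.015180=0.8703
k=4 src: inc=-0.015180, refl=-0.015180·-0.818182=0.0124; V=0.885478+-0.015180+0.012420=0.8827
k=5 load: inc=0.012420, refl=0.012420·-0.142857=-0.0018; V=0.870299+0.012420+-0.001774=0.8809
k=6 src: inc=-0.001774, refl=-0.001774·-0.818182=0.0015; V=0.882718+-0.001774+0.001452=0.8824
k=7 load: inc=0.001452, refl=0.001452·-0.142857=-0.0002; V=0.880944+0.001452+-0.000207=0.8822
k=8 src: inc=-0.000207, refl=-0.000207·-0.818182=0.0002; V=0.882396+-0.000207+0.000170=0.8824
k=9 load: inc=0.000170, refl=0.000170·-0.142857=-0.0000; V=0.882188+0.000170+-0.000024=0.8823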